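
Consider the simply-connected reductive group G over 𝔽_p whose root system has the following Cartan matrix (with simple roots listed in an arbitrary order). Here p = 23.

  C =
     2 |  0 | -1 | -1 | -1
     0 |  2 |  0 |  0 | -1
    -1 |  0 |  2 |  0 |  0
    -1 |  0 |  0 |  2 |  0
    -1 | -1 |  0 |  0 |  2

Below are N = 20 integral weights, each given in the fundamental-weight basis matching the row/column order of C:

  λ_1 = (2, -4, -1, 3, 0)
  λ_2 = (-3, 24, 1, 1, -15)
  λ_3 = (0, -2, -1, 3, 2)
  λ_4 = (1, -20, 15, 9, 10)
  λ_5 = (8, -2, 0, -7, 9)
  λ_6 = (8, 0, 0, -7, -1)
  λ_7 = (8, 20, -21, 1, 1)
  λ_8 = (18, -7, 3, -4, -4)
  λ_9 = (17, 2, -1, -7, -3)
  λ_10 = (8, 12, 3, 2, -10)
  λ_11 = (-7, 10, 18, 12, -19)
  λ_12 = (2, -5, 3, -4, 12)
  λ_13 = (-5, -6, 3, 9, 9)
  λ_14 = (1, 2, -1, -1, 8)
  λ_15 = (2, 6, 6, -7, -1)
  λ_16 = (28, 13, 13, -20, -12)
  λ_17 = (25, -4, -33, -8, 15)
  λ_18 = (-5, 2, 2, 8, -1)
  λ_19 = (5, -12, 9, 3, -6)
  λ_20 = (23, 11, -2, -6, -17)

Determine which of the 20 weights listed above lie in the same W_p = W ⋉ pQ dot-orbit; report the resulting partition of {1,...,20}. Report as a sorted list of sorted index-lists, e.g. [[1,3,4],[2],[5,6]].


Root system D_5: the 5×5 matrix C matches after relabeling.

Each λ_j+ρ reduced to Ā_23; 5-tuples below use C's row order:

    λ_1 → (1, 1, 0, 4, 2)
    λ_2 → (2, 3, 0, 0, 7)
    λ_3 → (1, 1, 0, 4, 2)
    λ_4 → (4, 5, 0, 6, 1)
    λ_5 → (3, 1, 1, 6, 0)
    λ_6 → (3, 1, 1, 6, 0)
    λ_7 → (2, 3, 0, 0, 7)
    λ_8 → (0, 4, 4, 3, 3)
    λ_9 → (4, 5, 0, 6, 1)
    λ_10 → (0, 4, 4, 3, 3)
    λ_11 → (4, 5, 0, 6, 1)
    λ_12 → (0, 4, 4, 3, 3)
    λ_13 → (4, 5, 0, 6, 1)
    λ_14 → (2, 3, 0, 0, 7)
    λ_15 → (0, 4, 4, 3, 3)
    λ_16 → (3, 1, 1, 6, 0)
    λ_17 → (0, 4, 4, 3, 3)
    λ_18 → (1, 1, 0, 4, 2)
    λ_19 → (4, 5, 0, 6, 1)
    λ_20 → (1, 1, 0, 4, 2)

Grouping the 20 weights by Ā_23-representative: 5 linkage classes.

[[1, 3, 18, 20], [2, 7, 14], [4, 9, 11, 13, 19], [5, 6, 16], [8, 10, 12, 15, 17]]


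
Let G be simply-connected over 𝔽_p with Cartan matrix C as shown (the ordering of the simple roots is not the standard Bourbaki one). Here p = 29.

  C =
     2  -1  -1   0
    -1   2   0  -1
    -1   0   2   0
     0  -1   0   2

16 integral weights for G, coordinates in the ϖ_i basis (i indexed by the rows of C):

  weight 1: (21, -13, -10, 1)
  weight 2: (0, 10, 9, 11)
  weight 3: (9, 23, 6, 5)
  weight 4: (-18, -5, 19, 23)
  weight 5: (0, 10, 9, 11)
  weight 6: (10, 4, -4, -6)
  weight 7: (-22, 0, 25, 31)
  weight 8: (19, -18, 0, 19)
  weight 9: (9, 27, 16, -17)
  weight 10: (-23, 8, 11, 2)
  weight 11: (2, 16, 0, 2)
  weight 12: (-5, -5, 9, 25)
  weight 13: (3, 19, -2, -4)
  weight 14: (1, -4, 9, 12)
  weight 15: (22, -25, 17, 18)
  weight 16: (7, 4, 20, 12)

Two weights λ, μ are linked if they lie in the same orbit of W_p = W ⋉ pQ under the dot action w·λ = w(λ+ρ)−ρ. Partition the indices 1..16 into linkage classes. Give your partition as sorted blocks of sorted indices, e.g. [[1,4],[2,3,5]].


Root system A_4: the 4×4 matrix C matches after relabeling.

Alcove-folded reps (p=29, 16 weights, presented ϖ-order):

  [1] (1, 2, 9, 10);  [2] (1, 11, 5, 7);  [3] (1, 11, 5, 7);  [4] (3, 17, 1, 3);  [5] (1, 11, 5, 7);  [6] (8, 0, 3, 5);  [7] (3, 17, 1, 3);  [8] (3, 17, 1, 3);  [9] (1, 2, 9, 10);  [10] (1, 2, 9, 10);  [11] (3, 17, 1, 3);  [12] (4, 4, 2, 18);  [13] (3, 17, 1, 3);  [14] (1, 2, 9, 10);  [15] (1, 11, 5, 7);  [16] (8, 0, 3, 5)

These 16 weights hit 5 W_29-dot-orbits; sizes (4, 4, 5, 2, 1):

[[1, 9, 10, 14], [2, 3, 5, 15], [4, 7, 8, 11, 13], [6, 16], [12]]


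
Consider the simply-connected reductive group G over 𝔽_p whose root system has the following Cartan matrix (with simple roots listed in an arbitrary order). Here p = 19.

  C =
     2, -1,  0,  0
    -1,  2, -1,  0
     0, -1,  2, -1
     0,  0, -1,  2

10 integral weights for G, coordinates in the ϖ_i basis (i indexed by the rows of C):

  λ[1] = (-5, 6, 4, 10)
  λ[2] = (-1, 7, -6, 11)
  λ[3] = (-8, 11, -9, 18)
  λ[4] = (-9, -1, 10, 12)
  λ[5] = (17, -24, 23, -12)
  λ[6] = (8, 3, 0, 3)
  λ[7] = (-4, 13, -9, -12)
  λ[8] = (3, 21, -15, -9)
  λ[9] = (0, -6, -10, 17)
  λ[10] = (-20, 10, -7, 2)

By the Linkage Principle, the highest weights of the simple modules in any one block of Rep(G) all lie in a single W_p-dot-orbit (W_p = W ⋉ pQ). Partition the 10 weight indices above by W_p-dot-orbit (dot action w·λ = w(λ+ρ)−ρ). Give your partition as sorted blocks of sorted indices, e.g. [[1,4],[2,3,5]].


A_4 Cartan matrix, 4 simple roots permuted; ρ=(1,1,1,1).

Alcove-folded reps (p=19, 10 weights, presented ϖ-order):

  1: (0, 3, 5, 7) · 2: (0, 3, 5, 7) · 3: (0, 3, 5, 7) · 4: (5, 3, 3, 8) · 5: (0, 8, 6, 4) · 6: (9, 4, 1, 4) · 7: (5, 3, 3, 8) · 8: (0, 3, 5, 7) · 9: (9, 4, 1, 4) · 10: (5, 3, 3, 8)

Partition of {1..10} into 4 W_19-dot-orbits:

[[1, 2, 3, 8], [4, 7, 10], [5], [6, 9]]


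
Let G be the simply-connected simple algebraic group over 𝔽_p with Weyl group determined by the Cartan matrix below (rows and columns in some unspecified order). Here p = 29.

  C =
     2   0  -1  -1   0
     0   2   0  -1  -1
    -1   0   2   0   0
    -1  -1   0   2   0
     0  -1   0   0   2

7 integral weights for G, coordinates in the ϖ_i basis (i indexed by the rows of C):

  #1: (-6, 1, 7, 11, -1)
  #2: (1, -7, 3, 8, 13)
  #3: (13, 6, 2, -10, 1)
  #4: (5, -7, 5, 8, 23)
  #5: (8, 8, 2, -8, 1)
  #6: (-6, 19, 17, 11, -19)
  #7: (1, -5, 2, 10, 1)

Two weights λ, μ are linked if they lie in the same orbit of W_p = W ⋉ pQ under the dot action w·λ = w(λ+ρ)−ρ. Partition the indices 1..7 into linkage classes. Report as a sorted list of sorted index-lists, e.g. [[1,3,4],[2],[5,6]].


C ↔ A_5 under row/col permutation; |W(A_5)| = 720.

Folding the 7 weights λ_j+ρ into Ā_29 (reps in the given 5-coord order):

    λ_1 → (5, 2, 3, 7, 0)
    λ_2 → (2, 6, 4, 3, 8)
    λ_3 → (5, 2, 3, 7, 0)
    λ_4 → (2, 6, 4, 3, 8)
    λ_5 → (2, 2, 3, 7, 2)
    λ_6 → (2, 2, 3, 7, 2)
    λ_7 → (2, 2, 3, 7, 2)

Partition of {1..7} into 3 W_29-dot-orbits:

[[1, 3], [2, 4], [5, 6, 7]]


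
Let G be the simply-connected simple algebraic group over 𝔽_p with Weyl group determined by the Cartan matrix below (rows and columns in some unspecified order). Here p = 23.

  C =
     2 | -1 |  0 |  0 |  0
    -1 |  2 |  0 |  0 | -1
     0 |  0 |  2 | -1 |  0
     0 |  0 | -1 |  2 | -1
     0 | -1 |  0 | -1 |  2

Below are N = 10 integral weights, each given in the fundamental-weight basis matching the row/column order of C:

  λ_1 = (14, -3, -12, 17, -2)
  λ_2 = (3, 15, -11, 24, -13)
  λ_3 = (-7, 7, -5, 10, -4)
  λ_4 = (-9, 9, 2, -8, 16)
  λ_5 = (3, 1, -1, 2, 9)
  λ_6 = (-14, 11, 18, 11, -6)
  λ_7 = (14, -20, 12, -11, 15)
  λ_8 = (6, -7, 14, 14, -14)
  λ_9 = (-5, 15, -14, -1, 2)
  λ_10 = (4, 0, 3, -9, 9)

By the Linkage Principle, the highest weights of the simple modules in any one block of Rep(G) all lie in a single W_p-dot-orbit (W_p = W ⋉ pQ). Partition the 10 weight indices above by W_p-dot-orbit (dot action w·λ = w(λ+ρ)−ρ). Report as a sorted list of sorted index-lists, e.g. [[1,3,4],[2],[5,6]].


Cartan matrix: type A_5 (|W|=720); un-permuting the 5 rows.

Alcove-folded reps (p=23, 10 weights, presented ϖ-order):

  1: (5, 1, 4, 4, 2) · 2: (4, 2, 0, 3, 10) · 3: (5, 1, 4, 4, 2) · 4: (4, 2, 0, 3, 10) · 5: (4, 2, 0, 3, 10) · 6: (5, 1, 4, 4, 2) · 7: (4, 2, 0, 3, 10) · 8: (5, 1, 4, 4, 2) · 9: (4, 2, 0, 3, 10) · 10: (5, 1, 4, 4, 2)

Partition of {1..10} into 2 W_23-dot-orbits:

[[1, 3, 6, 8, 10], [2, 4, 5, 7, 9]]


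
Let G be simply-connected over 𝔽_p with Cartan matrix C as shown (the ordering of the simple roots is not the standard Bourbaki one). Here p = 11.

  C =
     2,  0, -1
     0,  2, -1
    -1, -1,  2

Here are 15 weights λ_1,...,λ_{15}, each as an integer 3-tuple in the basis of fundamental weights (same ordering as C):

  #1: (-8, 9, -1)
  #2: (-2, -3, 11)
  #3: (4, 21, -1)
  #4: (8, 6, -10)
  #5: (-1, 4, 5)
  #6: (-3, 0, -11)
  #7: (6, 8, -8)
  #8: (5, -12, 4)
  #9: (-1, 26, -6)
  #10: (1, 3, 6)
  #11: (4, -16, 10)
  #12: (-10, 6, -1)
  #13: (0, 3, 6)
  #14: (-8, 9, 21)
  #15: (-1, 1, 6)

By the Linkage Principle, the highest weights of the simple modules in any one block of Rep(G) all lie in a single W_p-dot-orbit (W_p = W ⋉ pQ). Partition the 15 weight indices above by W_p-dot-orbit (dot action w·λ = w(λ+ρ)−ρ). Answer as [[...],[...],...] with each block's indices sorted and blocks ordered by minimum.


Cartan matrix: type A_3 (|W|=24); un-permuting the 3 rows.

Ā_11 reps of the 15 weights (A_3, coords as presented):

    [1] (0, 3, 7)
    [2] (0, 1, 9)
    [3] (0, 5, 6)
    [4] (0, 2, 7)
    [5] (0, 5, 6)
    [6] (0, 1, 9)
    [7] (0, 2, 7)
    [8] (0, 5, 6)
    [9] (0, 5, 6)
    [10] (0, 2, 7)
    [11] (4, 6, 0)
    [12] (0, 2, 7)
    [13] (0, 3, 7)
    [14] (0, 3, 7)
    [15] (0, 2, 7)

The 15 indices split into 5 linkage classes (same alcove rep ⇔ same W_11-dot-orbit):

[[1, 13, 14], [2, 6], [3, 5, 8, 9], [4, 7, 10, 12, 15], [11]]


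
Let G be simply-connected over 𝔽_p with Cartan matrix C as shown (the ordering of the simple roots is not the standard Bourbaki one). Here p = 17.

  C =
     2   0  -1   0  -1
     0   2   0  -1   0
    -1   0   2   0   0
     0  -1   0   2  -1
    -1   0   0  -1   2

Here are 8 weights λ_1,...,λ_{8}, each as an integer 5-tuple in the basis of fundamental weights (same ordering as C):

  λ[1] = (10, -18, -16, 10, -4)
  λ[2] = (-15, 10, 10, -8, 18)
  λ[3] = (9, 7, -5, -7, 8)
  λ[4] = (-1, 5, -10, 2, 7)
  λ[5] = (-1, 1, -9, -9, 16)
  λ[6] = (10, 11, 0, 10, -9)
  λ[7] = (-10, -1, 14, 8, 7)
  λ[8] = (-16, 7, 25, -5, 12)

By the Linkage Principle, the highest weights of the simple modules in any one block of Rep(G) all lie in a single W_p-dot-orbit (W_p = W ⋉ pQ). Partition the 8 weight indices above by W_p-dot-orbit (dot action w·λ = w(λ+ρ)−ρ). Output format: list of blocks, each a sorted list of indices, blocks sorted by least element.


Dynkin diagram of C (from the 8 off-diagonal −1 entries): A_5.

W_17-reps of the 8 weights in Ā_17 (same 5-coord order as C):

  [1] (6, 2, 0, 4, 3) · [2] (6, 2, 3, 3, 2) · [3] (6, 2, 0, 4, 3) · [4] (8, 6, 0, 2, 1) · [5] (8, 6, 0, 2, 1) · [6] (6, 2, 3, 3, 2) · [7] (8, 6, 0, 2, 1) · [8] (6, 2, 0, 4, 3)

Linkage partition of the 8 weights (3 classes, p=17):

[[1, 3, 8], [2, 6], [4, 5, 7]]


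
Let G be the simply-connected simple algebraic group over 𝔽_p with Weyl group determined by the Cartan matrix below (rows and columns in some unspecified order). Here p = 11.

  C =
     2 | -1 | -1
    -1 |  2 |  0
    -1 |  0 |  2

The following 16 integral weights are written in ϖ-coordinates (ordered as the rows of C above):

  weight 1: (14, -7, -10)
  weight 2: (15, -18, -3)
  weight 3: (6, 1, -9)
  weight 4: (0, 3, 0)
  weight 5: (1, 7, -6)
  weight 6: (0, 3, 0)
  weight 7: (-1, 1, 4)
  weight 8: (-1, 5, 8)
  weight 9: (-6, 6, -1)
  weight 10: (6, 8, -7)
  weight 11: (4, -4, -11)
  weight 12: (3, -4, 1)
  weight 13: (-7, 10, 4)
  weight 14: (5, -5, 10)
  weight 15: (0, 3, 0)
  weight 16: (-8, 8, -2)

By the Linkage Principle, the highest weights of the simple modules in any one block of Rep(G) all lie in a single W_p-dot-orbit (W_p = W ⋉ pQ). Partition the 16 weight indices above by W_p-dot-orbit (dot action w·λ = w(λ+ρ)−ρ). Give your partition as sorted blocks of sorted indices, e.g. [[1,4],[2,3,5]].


A_3 Cartan matrix, 3 simple roots permuted; ρ=(1,1,1).

Each λ_j+ρ reduced to Ā_11; 3-tuples below use C's row order:

  λ_1+ρ ↦ (0, 2, 5) · λ_2+ρ ↦ (3, 5, 2) · λ_3+ρ ↦ (1, 1, 7) · λ_4+ρ ↦ (1, 4, 1) · λ_5+ρ ↦ (3, 5, 2) · λ_6+ρ ↦ (1, 4, 1) · λ_7+ρ ↦ (0, 2, 5) · λ_8+ρ ↦ (0, 2, 5) · λ_9+ρ ↦ (0, 2, 5) · λ_10+ρ ↦ (1, 4, 1) · λ_11+ρ ↦ (3, 5, 2) · λ_12+ρ ↦ (1, 3, 2) · λ_13+ρ ↦ (5, 5, 1) · λ_14+ρ ↦ (0, 2, 5) · λ_15+ρ ↦ (1, 4, 1) · λ_16+ρ ↦ (1, 1, 7)

Linkage partition of the 16 weights (6 classes, p=11):

[[1, 7, 8, 9, 14], [2, 5, 11], [3, 16], [4, 6, 10, 15], [12], [13]]


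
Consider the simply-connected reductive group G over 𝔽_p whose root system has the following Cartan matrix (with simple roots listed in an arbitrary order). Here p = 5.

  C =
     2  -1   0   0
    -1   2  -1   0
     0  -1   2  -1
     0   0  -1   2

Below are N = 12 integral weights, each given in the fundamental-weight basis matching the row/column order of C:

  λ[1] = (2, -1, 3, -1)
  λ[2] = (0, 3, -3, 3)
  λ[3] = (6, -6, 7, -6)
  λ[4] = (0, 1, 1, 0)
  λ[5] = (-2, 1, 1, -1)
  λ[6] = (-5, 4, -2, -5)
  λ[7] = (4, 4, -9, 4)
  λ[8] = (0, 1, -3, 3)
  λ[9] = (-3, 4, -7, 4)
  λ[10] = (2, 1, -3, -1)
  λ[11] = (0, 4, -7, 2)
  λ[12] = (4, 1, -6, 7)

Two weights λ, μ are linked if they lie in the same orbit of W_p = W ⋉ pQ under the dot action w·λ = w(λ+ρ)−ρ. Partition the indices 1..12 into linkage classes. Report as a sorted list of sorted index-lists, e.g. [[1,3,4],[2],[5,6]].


Type A_4, rank 4, |W|=120; reorder rows/cols to standard.

Each λ_j+ρ reduced to Ā_5; 4-tuples below use C's row order:

  1: (1, 0, 2, 2)
  2: (1, 1, 2, 0)
  3: (3, 0, 0, 2)
  4: (0, 2, 2, 0)
  5: (1, 1, 2, 0)
  6: (0, 4, 0, 1)
  7: (3, 0, 0, 2)
  8: (1, 0, 2, 2)
  9: (0, 2, 2, 0)
  10: (3, 0, 0, 2)
  11: (1, 0, 2, 2)
  12: (3, 0, 0, 2)

Linkage partition of the 12 weights (5 classes, p=5):

[[1, 8, 11], [2, 5], [3, 7, 10, 12], [4, 9], [6]]


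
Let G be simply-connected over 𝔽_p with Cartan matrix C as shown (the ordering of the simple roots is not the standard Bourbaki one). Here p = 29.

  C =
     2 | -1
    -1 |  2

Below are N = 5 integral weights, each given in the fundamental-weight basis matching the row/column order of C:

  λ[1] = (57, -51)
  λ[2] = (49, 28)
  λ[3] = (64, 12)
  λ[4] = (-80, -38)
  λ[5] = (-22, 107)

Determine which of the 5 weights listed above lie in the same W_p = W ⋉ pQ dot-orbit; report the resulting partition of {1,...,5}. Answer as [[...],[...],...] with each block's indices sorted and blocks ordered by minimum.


Cartan matrix: type A_2 (|W|=6); un-permuting the 2 rows.

Alcove-folded reps (p=29, 5 weights, presented ϖ-order):

    1: (21, 0)
    2: (21, 0)
    3: (13, 9)
    4: (21, 0)
    5: (21, 0)

Grouping the 5 weights by Ā_29-representative: 2 linkage classes.

[[1, 2, 4, 5], [3]]


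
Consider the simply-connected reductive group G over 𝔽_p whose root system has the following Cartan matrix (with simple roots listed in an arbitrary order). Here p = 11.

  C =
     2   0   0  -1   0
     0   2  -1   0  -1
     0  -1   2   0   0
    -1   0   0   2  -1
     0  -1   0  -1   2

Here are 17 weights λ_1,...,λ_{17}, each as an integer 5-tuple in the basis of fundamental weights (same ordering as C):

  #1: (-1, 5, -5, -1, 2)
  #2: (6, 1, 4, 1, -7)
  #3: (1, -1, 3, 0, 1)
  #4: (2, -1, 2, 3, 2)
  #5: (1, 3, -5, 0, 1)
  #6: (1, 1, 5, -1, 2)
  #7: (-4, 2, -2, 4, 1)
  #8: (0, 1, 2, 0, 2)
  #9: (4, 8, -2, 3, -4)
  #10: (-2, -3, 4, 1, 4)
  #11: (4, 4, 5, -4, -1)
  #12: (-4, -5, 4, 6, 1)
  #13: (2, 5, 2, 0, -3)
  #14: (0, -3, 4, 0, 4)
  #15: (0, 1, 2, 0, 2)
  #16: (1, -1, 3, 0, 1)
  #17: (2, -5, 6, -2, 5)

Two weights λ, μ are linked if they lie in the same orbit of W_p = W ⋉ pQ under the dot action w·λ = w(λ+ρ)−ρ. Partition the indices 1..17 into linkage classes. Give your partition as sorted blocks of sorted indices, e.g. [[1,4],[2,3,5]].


Cartan matrix: type A_5 (|W|=720); un-permuting the 5 rows.

W_11-reps of the 17 weights in Ā_11 (same 5-coord order as C):

  1: (0, 2, 4, 0, 3)
  2: (3, 2, 1, 2, 2)
  3: (2, 0, 4, 1, 2)
  4: (1, 0, 1, 4, 3)
  5: (2, 0, 4, 1, 2)
  6: (0, 2, 4, 0, 3)
  7: (3, 2, 1, 2, 2)
  8: (1, 2, 3, 1, 3)
  9: (1, 2, 3, 1, 3)
  10: (1, 2, 3, 1, 3)
  11: (0, 2, 4, 0, 3)
  12: (3, 2, 1, 2, 2)
  13: (2, 4, 3, 1, 1)
  14: (1, 2, 3, 1, 3)
  15: (1, 2, 3, 1, 3)
  16: (2, 0, 4, 1, 2)
  17: (2, 4, 3, 1, 1)

6 distinct reps among the 17 weights ⇒ 6 W_11-linkage classes:

[[1, 6, 11], [2, 7, 12], [3, 5, 16], [4], [8, 9, 10, 14, 15], [13, 17]]


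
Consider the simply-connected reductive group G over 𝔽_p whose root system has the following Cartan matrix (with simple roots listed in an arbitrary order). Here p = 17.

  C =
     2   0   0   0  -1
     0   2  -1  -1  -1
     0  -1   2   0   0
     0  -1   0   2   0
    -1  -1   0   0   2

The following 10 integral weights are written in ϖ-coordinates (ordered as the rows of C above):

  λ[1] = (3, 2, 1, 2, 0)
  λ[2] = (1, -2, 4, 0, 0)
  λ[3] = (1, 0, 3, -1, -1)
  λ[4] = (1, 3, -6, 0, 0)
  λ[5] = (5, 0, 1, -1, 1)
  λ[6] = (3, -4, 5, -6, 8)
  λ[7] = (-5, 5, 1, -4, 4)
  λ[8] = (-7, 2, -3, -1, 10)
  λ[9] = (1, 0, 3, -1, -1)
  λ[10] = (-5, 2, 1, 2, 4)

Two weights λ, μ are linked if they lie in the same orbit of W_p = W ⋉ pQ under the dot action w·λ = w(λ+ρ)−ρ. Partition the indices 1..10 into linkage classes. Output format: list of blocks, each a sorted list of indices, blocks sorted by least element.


D_5 Cartan matrix, 5 simple roots permuted; ρ=(1,1,1,1,1).

Each λ_j+ρ reduced to Ā_17; 5-tuples below use C's row order:

  λ_1+ρ ↦ (4, 3, 2, 3, 1)
  λ_2+ρ ↦ (2, 1, 4, 0, 0)
  λ_3+ρ ↦ (2, 1, 4, 0, 0)
  λ_4+ρ ↦ (2, 1, 4, 0, 0)
  λ_5+ρ ↦ (6, 1, 2, 0, 2)
  λ_6+ρ ↦ (4, 3, 2, 3, 1)
  λ_7+ρ ↦ (4, 3, 2, 3, 1)
  λ_8+ρ ↦ (6, 1, 2, 0, 2)
  λ_9+ρ ↦ (2, 1, 4, 0, 0)
  λ_10+ρ ↦ (4, 3, 2, 3, 1)

These 10 weights hit 3 W_17-dot-orbits; sizes (4, 4, 2):

[[1, 6, 7, 10], [2, 3, 4, 9], [5, 8]]


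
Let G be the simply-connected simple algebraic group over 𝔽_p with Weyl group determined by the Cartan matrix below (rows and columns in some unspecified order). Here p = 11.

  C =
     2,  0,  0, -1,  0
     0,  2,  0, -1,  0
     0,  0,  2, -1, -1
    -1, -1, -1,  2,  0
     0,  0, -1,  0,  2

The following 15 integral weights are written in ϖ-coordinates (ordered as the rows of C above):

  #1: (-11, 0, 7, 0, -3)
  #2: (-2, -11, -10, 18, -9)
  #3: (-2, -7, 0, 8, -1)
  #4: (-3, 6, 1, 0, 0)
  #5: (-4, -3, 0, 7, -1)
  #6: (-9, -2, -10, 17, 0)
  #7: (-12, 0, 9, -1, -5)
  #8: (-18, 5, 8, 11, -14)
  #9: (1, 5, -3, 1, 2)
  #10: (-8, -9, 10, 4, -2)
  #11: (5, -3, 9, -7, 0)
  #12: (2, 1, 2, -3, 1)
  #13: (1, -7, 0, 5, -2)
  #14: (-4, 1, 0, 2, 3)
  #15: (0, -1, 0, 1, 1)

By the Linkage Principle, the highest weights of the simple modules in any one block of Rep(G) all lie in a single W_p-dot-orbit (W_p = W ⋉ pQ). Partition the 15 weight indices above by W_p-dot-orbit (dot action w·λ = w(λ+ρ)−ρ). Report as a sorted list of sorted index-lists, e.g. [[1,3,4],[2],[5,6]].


Type D_5, rank 5, |W|=1920; reorder rows/cols to standard.

Folding the 15 weights λ_j+ρ into Ā_11 (reps in the given 5-coord order):

  λ_1 → (1, 6, 0, 1, 1);  λ_2 → (1, 6, 0, 1, 1);  λ_3 → (1, 6, 0, 1, 1);  λ_4 → (1, 6, 0, 1, 1);  λ_5 → (3, 2, 0, 2, 1);  λ_6 → (1, 6, 0, 1, 1);  λ_7 → (4, 6, 0, 0, 1);  λ_8 → (3, 2, 0, 2, 1);  λ_9 → (2, 6, 0, 0, 1);  λ_10 → (3, 2, 1, 0, 4);  λ_11 → (2, 6, 0, 0, 1);  λ_12 → (1, 0, 1, 2, 2);  λ_13 → (2, 6, 0, 0, 1);  λ_14 → (3, 2, 1, 0, 4);  λ_15 → (1, 0, 1, 2, 2)

The 15 indices split into 6 linkage classes (same alcove rep ⇔ same W_11-dot-orbit):

[[1, 2, 3, 4, 6], [5, 8], [7], [9, 11, 13], [10, 14], [12, 15]]


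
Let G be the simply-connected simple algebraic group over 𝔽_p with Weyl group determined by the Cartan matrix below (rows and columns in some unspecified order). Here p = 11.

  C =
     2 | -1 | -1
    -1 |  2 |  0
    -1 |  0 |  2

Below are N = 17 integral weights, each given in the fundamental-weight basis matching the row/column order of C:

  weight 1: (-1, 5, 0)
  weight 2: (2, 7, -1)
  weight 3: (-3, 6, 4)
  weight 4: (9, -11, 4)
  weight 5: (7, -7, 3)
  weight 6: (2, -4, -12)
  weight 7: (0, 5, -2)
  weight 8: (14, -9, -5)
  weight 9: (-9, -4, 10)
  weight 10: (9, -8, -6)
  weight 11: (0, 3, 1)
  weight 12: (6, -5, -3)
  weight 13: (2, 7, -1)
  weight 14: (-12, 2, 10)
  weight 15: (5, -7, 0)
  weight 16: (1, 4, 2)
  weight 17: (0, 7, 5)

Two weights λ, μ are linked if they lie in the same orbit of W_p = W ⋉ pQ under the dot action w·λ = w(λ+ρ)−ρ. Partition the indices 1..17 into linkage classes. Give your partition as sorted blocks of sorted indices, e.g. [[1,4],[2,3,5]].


A_3 Cartan matrix, 3 simple roots permuted; ρ=(1,1,1).

λ_j+ρ reflected into Ā_11 (⟨·,θ^∨⟩≤11); 3-tuples as given:

  [1] (0, 6, 1) · [2] (3, 8, 0) · [3] (2, 5, 3) · [4] (0, 6, 1) · [5] (2, 5, 3) · [6] (3, 8, 0) · [7] (0, 6, 1) · [8] (3, 4, 0) · [9] (3, 8, 0) · [10] (2, 5, 3) · [11] (1, 4, 2) · [12] (1, 4, 2) · [13] (3, 8, 0) · [14] (3, 8, 0) · [15] (0, 6, 1) · [16] (2, 5, 3) · [17] (1, 4, 2)

Partition of {1..17} into 5 W_11-dot-orbits:

[[1, 4, 7, 15], [2, 6, 9, 13, 14], [3, 5, 10, 16], [8], [11, 12, 17]]


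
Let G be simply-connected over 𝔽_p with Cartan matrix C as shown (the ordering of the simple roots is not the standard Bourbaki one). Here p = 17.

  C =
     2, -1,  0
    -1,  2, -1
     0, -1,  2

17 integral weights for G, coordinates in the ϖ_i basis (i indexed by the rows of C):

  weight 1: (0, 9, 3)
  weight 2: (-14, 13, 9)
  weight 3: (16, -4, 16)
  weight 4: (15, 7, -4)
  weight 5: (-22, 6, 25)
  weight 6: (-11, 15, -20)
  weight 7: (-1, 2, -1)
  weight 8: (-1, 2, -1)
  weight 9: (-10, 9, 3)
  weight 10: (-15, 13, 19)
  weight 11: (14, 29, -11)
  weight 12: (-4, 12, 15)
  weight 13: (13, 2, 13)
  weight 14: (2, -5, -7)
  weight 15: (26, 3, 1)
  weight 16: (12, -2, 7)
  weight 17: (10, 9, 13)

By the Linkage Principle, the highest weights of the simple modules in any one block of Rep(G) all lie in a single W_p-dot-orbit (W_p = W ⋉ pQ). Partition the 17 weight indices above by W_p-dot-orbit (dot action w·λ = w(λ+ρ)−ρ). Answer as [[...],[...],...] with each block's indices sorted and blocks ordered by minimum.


Cartan matrix: type A_3 (|W|=24); un-permuting the 3 rows.

Each λ_j+ρ reduced to Ā_17; 3-tuples below use C's row order:

  [1] (1, 10, 4) · [2] (6, 1, 3) · [3] (0, 3, 0) · [4] (9, 1, 4) · [5] (9, 1, 4) · [6] (1, 10, 4) · [7] (0, 3, 0) · [8] (0, 3, 0) · [9] (9, 1, 4) · [10] (0, 3, 0) · [11] (1, 10, 4) · [12] (9, 1, 4) · [13] (0, 3, 0) · [14] (6, 1, 3) · [15] (1, 10, 4) · [16] (9, 1, 4) · [17] (6, 1, 3)

The 17 indices split into 4 linkage classes (same alcove rep ⇔ same W_17-dot-orbit):

[[1, 6, 11, 15], [2, 14, 17], [3, 7, 8, 10, 13], [4, 5, 9, 12, 16]]


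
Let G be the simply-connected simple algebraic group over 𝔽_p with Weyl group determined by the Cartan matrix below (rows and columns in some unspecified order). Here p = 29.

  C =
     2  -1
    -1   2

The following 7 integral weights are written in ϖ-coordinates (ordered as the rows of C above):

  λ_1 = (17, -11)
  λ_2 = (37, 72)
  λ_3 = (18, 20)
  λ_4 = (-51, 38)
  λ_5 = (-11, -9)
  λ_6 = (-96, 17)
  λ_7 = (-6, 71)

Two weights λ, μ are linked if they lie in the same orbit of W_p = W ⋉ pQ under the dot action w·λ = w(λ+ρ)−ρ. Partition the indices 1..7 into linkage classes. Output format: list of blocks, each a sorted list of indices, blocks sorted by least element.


Cartan matrix: type A_2 (|W|=6); un-permuting the 2 rows.

Folding the 7 weights λ_j+ρ into Ā_29 (reps in the given 2-coord order):

    λ_1 → (8, 10)
    λ_2 → (15, 5)
    λ_3 → (8, 10)
    λ_4 → (8, 10)
    λ_5 → (8, 10)
    λ_6 → (8, 10)
    λ_7 → (15, 5)

These 7 weights hit 2 W_29-dot-orbits; sizes (5, 2):

[[1, 3, 4, 5, 6], [2, 7]]


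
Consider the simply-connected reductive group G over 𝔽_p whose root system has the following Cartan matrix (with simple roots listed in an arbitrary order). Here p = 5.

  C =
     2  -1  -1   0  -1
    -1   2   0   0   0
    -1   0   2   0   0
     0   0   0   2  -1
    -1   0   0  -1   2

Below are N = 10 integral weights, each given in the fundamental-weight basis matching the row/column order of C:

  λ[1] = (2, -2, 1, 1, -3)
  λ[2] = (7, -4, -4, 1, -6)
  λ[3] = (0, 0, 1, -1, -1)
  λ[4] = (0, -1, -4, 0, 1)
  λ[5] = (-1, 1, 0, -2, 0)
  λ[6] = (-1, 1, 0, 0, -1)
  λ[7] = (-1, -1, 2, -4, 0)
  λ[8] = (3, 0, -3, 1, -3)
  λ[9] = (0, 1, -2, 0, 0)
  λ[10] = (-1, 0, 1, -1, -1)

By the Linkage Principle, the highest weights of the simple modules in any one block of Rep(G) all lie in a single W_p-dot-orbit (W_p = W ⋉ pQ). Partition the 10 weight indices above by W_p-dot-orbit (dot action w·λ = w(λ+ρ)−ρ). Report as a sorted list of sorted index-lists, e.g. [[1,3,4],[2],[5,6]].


Cartan matrix: type D_5 (|W|=1920); un-permuting the 5 rows.

W_5-reps of the 10 weights in Ā_5 (same 5-coord order as C):

  λ_1+ρ ↦ (0, 1, 2, 0, 0) · λ_2+ρ ↦ (0, 0, 0, 0, 2) · λ_3+ρ ↦ (1, 1, 2, 0, 0) · λ_4+ρ ↦ (0, 2, 1, 1, 0) · λ_5+ρ ↦ (0, 2, 1, 1, 0) · λ_6+ρ ↦ (0, 2, 1, 1, 0) · λ_7+ρ ↦ (0, 2, 1, 1, 0) · λ_8+ρ ↦ (0, 1, 2, 0, 0) · λ_9+ρ ↦ (0, 2, 1, 1, 0) · λ_10+ρ ↦ (0, 1, 2, 0, 0)

Grouping the 10 weights by Ā_5-representative: 4 linkage classes.

[[1, 8, 10], [2], [3], [4, 5, 6, 7, 9]]


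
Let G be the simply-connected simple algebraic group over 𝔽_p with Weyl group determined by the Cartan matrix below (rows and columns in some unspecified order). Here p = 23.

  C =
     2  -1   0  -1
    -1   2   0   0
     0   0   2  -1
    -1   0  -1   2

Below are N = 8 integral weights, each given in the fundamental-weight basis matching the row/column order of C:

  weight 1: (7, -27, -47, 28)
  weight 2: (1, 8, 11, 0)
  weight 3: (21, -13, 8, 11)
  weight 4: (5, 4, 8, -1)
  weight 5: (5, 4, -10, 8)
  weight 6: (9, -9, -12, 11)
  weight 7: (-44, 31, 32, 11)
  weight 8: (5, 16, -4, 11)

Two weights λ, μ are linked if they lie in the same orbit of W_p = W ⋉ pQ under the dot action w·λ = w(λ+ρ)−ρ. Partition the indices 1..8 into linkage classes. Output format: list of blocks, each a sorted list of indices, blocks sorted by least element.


A_4 Cartan matrix, 4 simple roots permuted; ρ=(1,1,1,1).

Ā_23 reps of the 8 weights (A_4, coords as presented):

  λ_1+ρ ↦ (6, 5, 9, 0) · λ_2+ρ ↦ (2, 8, 11, 1) · λ_3+ρ ↦ (2, 8, 11, 1) · λ_4+ρ ↦ (6, 5, 9, 0) · λ_5+ρ ↦ (6, 5, 9, 0) · λ_6+ρ ↦ (2, 8, 11, 1) · λ_7+ρ ↦ (2, 8, 11, 1) · λ_8+ρ ↦ (6, 5, 9, 0)

Grouping the 8 weights by Ā_23-representative: 2 linkage classes.

[[1, 4, 5, 8], [2, 3, 6, 7]]


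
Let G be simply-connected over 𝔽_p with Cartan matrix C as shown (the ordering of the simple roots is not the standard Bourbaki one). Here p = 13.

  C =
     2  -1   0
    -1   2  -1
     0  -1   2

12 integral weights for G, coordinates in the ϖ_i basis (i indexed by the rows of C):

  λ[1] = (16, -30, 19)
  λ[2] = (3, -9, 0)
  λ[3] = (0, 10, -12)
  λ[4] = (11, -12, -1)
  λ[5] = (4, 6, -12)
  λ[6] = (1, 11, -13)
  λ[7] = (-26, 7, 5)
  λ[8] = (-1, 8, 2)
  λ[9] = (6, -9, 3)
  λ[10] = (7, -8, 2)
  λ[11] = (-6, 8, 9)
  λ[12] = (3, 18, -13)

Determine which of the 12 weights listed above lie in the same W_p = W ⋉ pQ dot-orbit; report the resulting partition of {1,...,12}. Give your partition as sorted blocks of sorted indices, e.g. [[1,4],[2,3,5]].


Dynkin diagram of C (from the 4 off-diagonal −1 entries): A_3.

Ā_13 reps of the 12 weights (A_3, coords as presented):

  1: (1, 3, 4) · 2: (1, 3, 4) · 3: (1, 0, 11) · 4: (1, 0, 11) · 5: (1, 4, 7) · 6: (1, 0, 11) · 7: (4, 1, 1) · 8: (0, 9, 3) · 9: (1, 3, 4) · 10: (1, 3, 4) · 11: (1, 3, 4) · 12: (6, 1, 2)

Grouping the 12 weights by Ā_13-representative: 6 linkage classes.

[[1, 2, 9, 10, 11], [3, 4, 6], [5], [7], [8], [12]]


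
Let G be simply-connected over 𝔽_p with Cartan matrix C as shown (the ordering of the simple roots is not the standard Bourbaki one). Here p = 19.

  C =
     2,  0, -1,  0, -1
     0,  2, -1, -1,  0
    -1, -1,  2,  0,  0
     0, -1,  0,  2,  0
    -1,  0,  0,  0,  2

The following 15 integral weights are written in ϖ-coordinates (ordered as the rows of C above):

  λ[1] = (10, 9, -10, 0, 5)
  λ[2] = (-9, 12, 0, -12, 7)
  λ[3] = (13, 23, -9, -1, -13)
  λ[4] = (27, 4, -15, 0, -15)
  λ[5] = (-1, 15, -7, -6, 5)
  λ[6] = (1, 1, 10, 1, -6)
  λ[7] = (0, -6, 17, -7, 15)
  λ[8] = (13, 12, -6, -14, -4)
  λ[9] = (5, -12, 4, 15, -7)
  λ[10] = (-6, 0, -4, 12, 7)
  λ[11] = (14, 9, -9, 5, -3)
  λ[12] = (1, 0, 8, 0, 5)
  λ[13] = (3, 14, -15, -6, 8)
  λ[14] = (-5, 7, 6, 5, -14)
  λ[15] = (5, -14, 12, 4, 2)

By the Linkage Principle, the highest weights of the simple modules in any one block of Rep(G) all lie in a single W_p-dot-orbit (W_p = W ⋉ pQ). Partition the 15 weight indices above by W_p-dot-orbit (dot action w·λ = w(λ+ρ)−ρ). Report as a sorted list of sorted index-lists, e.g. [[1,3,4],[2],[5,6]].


Root system A_5: the 5×5 matrix C matches after relabeling.

W_19-reps of the 15 weights in Ā_19 (same 5-coord order as C):

  [1] (2, 1, 9, 1, 6) · [2] (1, 5, 2, 6, 0) · [3] (1, 5, 2, 6, 0) · [4] (0, 0, 5, 1, 5) · [5] (6, 5, 0, 5, 0) · [6] (3, 2, 8, 2, 2) · [7] (1, 5, 2, 6, 0) · [8] (6, 5, 0, 5, 0) · [9] (6, 5, 0, 5, 0) · [10] (1, 5, 2, 6, 0) · [11] (3, 2, 8, 2, 2) · [12] (2, 1, 9, 1, 6) · [13] (9, 4, 0, 1, 1) · [14] (3, 2, 8, 2, 2) · [15] (6, 5, 0, 5, 0)

Partition of {1..15} into 6 W_19-dot-orbits:

[[1, 12], [2, 3, 7, 10], [4], [5, 8, 9, 15], [6, 11, 14], [13]]


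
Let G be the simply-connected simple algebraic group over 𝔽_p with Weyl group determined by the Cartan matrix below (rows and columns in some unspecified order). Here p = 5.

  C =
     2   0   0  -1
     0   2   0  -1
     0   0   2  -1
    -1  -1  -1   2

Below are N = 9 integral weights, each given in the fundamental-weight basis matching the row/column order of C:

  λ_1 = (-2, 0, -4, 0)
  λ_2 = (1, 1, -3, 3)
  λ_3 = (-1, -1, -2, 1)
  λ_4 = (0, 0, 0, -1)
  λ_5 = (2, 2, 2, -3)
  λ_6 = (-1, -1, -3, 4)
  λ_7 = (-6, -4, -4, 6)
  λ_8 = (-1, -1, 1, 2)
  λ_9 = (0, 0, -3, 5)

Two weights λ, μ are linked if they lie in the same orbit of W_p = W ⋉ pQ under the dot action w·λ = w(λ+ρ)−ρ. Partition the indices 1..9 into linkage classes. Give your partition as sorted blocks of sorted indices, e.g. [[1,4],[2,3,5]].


Dynkin diagram of C (from the 6 off-diagonal −1 entries): D_4.

λ_j+ρ reflected into Ā_5 (⟨·,θ^∨⟩≤5); 4-tuples as given:

  1: (1, 1, 1, 0);  2: (1, 1, 1, 0);  3: (0, 0, 1, 1);  4: (1, 1, 1, 0);  5: (1, 1, 1, 0);  6: (0, 0, 2, 0);  7: (1, 1, 1, 0);  8: (0, 0, 2, 0);  9: (0, 0, 1, 1)

Partition of {1..9} into 3 W_5-dot-orbits:

[[1, 2, 4, 5, 7], [3, 9], [6, 8]]


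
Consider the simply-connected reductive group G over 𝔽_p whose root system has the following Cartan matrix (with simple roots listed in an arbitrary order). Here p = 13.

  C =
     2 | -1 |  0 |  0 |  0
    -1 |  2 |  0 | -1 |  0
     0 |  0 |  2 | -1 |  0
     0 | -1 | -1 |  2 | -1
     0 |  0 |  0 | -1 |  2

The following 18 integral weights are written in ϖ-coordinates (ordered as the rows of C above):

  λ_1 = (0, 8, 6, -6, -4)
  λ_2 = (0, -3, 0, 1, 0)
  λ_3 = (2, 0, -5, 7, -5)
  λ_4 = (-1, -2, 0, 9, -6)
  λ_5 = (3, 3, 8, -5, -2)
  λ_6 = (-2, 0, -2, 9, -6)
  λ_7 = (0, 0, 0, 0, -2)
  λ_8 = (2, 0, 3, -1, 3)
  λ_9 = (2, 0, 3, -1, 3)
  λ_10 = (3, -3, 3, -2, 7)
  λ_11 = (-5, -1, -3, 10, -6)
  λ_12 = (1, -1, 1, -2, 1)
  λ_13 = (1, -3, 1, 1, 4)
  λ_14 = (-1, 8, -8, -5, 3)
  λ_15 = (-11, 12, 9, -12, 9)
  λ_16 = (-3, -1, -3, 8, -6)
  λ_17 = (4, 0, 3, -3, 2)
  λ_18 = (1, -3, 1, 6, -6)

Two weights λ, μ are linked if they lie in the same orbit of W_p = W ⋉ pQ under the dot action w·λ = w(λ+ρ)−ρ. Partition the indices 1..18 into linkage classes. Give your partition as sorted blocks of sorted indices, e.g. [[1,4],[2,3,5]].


Cartan matrix: type D_5 (|W|=1920); un-permuting the 5 rows.

λ_j+ρ reflected into Ā_13 (⟨·,θ^∨⟩≤13); 5-tuples as given:

  [1] (1, 1, 1, 2, 5);  [2] (1, 1, 1, 0, 1);  [3] (3, 1, 4, 0, 4);  [4] (1, 1, 1, 2, 5);  [5] (3, 1, 4, 0, 4);  [6] (1, 1, 1, 2, 5);  [7] (1, 1, 1, 0, 1);  [8] (3, 1, 4, 0, 4);  [9] (3, 1, 4, 0, 4);  [10] (1, 1, 1, 2, 5);  [11] (0, 2, 2, 0, 5);  [12] (1, 1, 1, 0, 1);  [13] (0, 2, 2, 0, 5);  [14] (0, 2, 2, 0, 5);  [15] (1, 1, 1, 0, 1);  [16] (0, 2, 2, 0, 5);  [17] (4, 1, 2, 1, 1);  [18] (0, 2, 2, 0, 5)

Grouping the 18 weights by Ā_13-representative: 5 linkage classes.

[[1, 4, 6, 10], [2, 7, 12, 15], [3, 5, 8, 9], [11, 13, 14, 16, 18], [17]]


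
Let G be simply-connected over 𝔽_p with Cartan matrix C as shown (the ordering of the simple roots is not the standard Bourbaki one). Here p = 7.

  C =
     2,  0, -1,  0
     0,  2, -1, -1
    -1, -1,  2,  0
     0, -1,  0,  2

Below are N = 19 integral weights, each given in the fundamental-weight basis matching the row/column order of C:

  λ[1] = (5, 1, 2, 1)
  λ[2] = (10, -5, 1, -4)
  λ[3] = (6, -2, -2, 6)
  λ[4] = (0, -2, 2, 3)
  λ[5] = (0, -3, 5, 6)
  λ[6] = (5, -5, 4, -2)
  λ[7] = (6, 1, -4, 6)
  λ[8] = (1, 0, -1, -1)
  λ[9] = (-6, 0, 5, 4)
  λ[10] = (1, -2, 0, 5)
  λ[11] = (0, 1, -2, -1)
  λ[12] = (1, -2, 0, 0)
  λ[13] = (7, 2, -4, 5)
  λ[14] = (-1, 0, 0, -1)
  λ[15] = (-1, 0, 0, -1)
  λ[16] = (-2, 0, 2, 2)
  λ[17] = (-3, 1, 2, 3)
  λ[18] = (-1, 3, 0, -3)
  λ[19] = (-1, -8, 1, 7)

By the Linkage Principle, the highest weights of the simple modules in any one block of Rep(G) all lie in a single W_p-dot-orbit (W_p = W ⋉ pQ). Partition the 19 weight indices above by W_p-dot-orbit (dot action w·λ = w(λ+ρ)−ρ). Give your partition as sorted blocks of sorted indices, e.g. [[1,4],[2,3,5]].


C ↔ A_4 under row/col permutation; |W(A_4)| = 120.

Each λ_j+ρ reduced to Ā_7; 4-tuples below use C's row order:

  1: (0, 2, 1, 2);  2: (0, 2, 1, 2);  3: (0, 1, 1, 0);  4: (1, 1, 2, 3);  5: (4, 2, 0, 0);  6: (2, 1, 0, 0);  7: (2, 1, 0, 0);  8: (2, 1, 0, 0);  9: (0, 1, 1, 0);  10: (1, 1, 0, 4);  11: (0, 1, 1, 0);  12: (2, 1, 0, 0);  13: (2, 1, 0, 0);  14: (0, 1, 1, 0);  15: (0, 1, 1, 0);  16: (1, 1, 2, 3);  17: (0, 2, 1, 2);  18: (0, 2, 1, 2);  19: (4, 2, 0, 0)

Grouping the 19 weights by Ā_7-representative: 6 linkage classes.

[[1, 2, 17, 18], [3, 9, 11, 14, 15], [4, 16], [5, 19], [6, 7, 8, 12, 13], [10]]


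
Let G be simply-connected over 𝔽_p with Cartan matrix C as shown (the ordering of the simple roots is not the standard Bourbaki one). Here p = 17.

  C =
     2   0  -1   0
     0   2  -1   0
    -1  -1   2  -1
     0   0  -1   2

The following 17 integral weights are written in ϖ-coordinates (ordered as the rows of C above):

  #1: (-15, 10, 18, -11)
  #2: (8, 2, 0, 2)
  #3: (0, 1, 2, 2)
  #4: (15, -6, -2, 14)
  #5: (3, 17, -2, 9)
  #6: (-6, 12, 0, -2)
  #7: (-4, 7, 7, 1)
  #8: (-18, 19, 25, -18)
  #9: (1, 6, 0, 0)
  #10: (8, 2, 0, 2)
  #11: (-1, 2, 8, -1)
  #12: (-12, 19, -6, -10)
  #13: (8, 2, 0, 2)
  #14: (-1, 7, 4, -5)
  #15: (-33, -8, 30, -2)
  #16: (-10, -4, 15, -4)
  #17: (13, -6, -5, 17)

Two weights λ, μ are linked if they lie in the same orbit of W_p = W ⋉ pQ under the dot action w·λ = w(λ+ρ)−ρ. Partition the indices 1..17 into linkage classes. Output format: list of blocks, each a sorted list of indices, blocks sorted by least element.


C ↔ D_4 under row/col permutation; |W(D_4)| = 192.

Folding the 17 weights λ_j+ρ into Ā_17 (reps in the given 4-coord order):

    λ_1+ρ ↦ (1, 2, 3, 3)
    λ_2+ρ ↦ (9, 3, 1, 3)
    λ_3+ρ ↦ (1, 2, 3, 3)
    λ_4+ρ ↦ (2, 7, 1, 1)
    λ_5+ρ ↦ (9, 3, 1, 3)
    λ_6+ρ ↦ (0, 8, 1, 4)
    λ_7+ρ ↦ (2, 7, 1, 1)
    λ_8+ρ ↦ (0, 3, 5, 0)
    λ_9+ρ ↦ (2, 7, 1, 1)
    λ_10+ρ ↦ (9, 3, 1, 3)
    λ_11+ρ ↦ (0, 3, 5, 0)
    λ_12+ρ ↦ (1, 2, 3, 3)
    λ_13+ρ ↦ (9, 3, 1, 3)
    λ_14+ρ ↦ (0, 8, 1, 4)
    λ_15+ρ ↦ (2, 7, 1, 1)
    λ_16+ρ ↦ (9, 3, 1, 3)
    λ_17+ρ ↦ (1, 2, 3, 3)

Grouping the 17 weights by Ā_17-representative: 5 linkage classes.

[[1, 3, 12, 17], [2, 5, 10, 13, 16], [4, 7, 9, 15], [6, 14], [8, 11]]


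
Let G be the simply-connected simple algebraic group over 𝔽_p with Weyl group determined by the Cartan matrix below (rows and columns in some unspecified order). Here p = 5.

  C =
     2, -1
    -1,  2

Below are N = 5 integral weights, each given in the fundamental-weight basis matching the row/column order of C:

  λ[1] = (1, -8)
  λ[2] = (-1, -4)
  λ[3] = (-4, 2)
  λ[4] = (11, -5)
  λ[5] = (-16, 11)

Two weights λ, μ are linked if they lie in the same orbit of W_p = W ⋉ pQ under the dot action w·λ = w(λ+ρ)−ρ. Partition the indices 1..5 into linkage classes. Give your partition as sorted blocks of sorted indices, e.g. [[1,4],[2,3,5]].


Type A_2, rank 2, |W|=6; reorder rows/cols to standard.

Ā_5 reps of the 5 weights (A_2, coords as presented):

  λ_1+ρ ↦ (3, 0);  λ_2+ρ ↦ (3, 0);  λ_3+ρ ↦ (3, 0);  λ_4+ρ ↦ (2, 1);  λ_5+ρ ↦ (3, 0)

Grouping the 5 weights by Ā_5-representative: 2 linkage classes.

[[1, 2, 3, 5], [4]]


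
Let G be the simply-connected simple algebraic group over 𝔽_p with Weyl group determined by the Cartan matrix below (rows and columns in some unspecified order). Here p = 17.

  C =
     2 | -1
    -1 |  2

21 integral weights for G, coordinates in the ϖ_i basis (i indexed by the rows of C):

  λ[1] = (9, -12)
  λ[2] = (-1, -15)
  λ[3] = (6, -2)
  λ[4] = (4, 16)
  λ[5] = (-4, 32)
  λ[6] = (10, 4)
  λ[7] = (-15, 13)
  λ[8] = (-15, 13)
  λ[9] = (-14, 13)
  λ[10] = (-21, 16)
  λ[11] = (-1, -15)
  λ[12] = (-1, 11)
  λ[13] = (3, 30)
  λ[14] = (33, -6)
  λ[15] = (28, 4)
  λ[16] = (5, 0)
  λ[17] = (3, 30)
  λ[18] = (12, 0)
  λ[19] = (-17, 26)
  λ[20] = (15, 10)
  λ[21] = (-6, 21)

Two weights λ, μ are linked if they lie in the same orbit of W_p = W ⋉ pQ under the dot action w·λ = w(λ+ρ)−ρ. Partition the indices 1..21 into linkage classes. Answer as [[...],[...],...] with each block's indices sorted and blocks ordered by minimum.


C ↔ A_2 under row/col permutation; |W(A_2)| = 6.

Each λ_j+ρ reduced to Ā_17; 2-tuples below use C's row order:

    λ_1+ρ ↦ (1, 10)
    λ_2+ρ ↦ (14, 0)
    λ_3+ρ ↦ (6, 1)
    λ_4+ρ ↦ (0, 12)
    λ_5+ρ ↦ (13, 1)
    λ_6+ρ ↦ (11, 5)
    λ_7+ρ ↦ (14, 0)
    λ_8+ρ ↦ (14, 0)
    λ_9+ρ ↦ (13, 1)
    λ_10+ρ ↦ (14, 0)
    λ_11+ρ ↦ (14, 0)
    λ_12+ρ ↦ (0, 12)
    λ_13+ρ ↦ (13, 1)
    λ_14+ρ ↦ (0, 12)
    λ_15+ρ ↦ (0, 12)
    λ_16+ρ ↦ (6, 1)
    λ_17+ρ ↦ (13, 1)
    λ_18+ρ ↦ (13, 1)
    λ_19+ρ ↦ (6, 1)
    λ_20+ρ ↦ (6, 1)
    λ_21+ρ ↦ (0, 12)

The 21 indices split into 6 linkage classes (same alcove rep ⇔ same W_17-dot-orbit):

[[1], [2, 7, 8, 10, 11], [3, 16, 19, 20], [4, 12, 14, 15, 21], [5, 9, 13, 17, 18], [6]]


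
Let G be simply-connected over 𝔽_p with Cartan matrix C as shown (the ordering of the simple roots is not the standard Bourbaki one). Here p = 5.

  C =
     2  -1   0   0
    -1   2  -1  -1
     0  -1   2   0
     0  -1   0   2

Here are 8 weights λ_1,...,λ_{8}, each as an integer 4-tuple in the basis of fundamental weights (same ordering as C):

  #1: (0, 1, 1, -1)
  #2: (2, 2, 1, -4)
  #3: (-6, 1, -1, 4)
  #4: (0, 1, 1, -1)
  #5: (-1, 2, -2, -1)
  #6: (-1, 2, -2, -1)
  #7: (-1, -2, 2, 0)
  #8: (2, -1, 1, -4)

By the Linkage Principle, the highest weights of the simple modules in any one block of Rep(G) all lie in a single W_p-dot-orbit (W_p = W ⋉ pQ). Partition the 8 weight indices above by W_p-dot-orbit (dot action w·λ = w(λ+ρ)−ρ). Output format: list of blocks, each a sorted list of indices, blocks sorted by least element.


Cartan matrix: type D_4 (|W|=192); un-permuting the 4 rows.

W_5-reps of the 8 weights in Ā_5 (same 4-coord order as C):

  1: (1, 0, 2, 0)
  2: (0, 2, 1, 0)
  3: (0, 2, 1, 0)
  4: (1, 0, 2, 0)
  5: (0, 2, 1, 0)
  6: (0, 2, 1, 0)
  7: (1, 0, 2, 0)
  8: (0, 2, 1, 0)

These 8 weights hit 2 W_5-dot-orbits; sizes (3, 5):

[[1, 4, 7], [2, 3, 5, 6, 8]]


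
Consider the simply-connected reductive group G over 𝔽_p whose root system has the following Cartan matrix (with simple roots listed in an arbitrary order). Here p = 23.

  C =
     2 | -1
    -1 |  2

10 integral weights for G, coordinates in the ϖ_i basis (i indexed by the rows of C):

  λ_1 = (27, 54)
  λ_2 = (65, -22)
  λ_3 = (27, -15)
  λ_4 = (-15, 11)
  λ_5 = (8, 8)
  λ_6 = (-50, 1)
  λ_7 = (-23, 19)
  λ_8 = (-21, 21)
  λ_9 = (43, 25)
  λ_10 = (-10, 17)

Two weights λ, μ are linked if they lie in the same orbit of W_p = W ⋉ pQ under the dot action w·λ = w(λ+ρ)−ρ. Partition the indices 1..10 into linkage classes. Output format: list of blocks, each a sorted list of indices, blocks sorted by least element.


Dynkin diagram of C (from the 2 off-diagonal −1 entries): A_2.

λ_j+ρ reflected into Ā_23 (⟨·,θ^∨⟩≤23); 2-tuples as given:

  1: (9, 9);  2: (20, 2);  3: (9, 9);  4: (12, 2);  5: (9, 9);  6: (20, 2);  7: (20, 2);  8: (20, 2);  9: (20, 2);  10: (9, 9)

Linkage partition of the 10 weights (3 classes, p=23):

[[1, 3, 5, 10], [2, 6, 7, 8, 9], [4]]
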